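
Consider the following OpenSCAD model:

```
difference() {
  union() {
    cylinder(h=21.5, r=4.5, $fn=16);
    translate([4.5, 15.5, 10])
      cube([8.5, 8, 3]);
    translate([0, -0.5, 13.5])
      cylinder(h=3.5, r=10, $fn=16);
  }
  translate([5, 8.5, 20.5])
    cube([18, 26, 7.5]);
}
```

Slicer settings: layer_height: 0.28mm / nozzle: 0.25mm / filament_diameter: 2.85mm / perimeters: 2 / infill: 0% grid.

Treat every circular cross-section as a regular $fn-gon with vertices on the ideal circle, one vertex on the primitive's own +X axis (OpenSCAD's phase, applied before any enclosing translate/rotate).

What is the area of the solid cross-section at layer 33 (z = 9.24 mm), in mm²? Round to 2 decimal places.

At z = 9.24 mm: the r=4.5 cylinder contributes a regular 16-gon of circumradius 4.5 (area = (16/2)·4.500²·sin(360°/16) = 61.99 mm²); the cube at (4.5, 15.5) is not intersected at this z (z outside [10, 13]); the cylinder at (0, -0.5) does not reach this height (z outside [13.5, 17]); Taking the union: only the r=4.5 cylinder is present, so the union is just that shape — area = 61.99 mm²; the cube at (5, 8.5) does not reach this height (z outside [20.5, 28]); After the difference (first − rest): none of the subtracted shapes is present at this height, so the result so far is unchanged — area = 61.99 mm². Overall, the cross-section is a single solid region. Net area = 61.99 mm².

61.99 mm²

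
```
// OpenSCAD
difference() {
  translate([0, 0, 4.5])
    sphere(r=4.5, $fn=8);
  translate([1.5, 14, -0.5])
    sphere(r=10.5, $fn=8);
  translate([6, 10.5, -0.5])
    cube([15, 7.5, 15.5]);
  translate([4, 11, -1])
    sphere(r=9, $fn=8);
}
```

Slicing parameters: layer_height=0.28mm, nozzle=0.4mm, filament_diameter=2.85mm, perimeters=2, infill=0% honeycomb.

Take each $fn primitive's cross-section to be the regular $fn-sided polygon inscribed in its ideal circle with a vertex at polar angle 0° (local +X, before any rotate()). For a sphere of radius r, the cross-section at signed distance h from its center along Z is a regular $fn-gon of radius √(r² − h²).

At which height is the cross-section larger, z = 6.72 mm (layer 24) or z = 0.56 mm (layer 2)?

layer 24 (z = 6.72 mm)

Layer 24 (z = 6.72): the r=4.5 sphere contributes a regular 8-gon of circumradius √(4.5²−2.22²) = 3.914 (area = (8/2)·3.914²·sin(360°/8) = 43.34 mm²); the sphere at (1.5, 14): section is a regular 8-gon, circumradius = √(r²−h²) = √(10.5²−7.22²) = 7.624 (area = (8/2)·7.624²·sin(360°/8) = 164.39 mm²); the cube at (6, 10.5) is present — its section is the full 15×7.5 rectangle (area 112.50 mm²); the r=9 sphere at (4, 11) slices to a regular 8-gon of circumradius 4.626 (√(r²−h²) with h=7.72 from center) (area = (8/2)·4.626²·sin(360°/8) = 60.53 mm²); Subtracting the remaining from the first: starting from the r=4.5 sphere (43.34 mm²), the r=10.5 sphere at (1.5, 14) misses the remaining region (no effect); the 15×7.5 cube at (6, 10.5) misses the remaining region (no effect); the r=9 sphere at (4, 11) misses the remaining region (no effect) — area = 43.34 mm². So its area = 43.34 mm². Layer 2 (z = 0.56): the r=4.5 sphere contributes a regular 8-gon of circumradius √(4.5²−3.94²) = 2.174 (area = (8/2)·2.174²·sin(360°/8) = 13.37 mm²); the r=10.5 sphere at (1.5, 14) slices to a regular 8-gon of circumradius 10.446 (√(r²−h²) with h=1.06 from center) (area = (8/2)·10.446²·sin(360°/8) = 308.66 mm²); the 15×7.5 cube at (6, 10.5) contributes its full rectangle (area 112.50 mm²); the r=9 sphere at (4, 11) contributes a regular 8-gon of circumradius √(9²−1.56²) = 8.864 (area = (8/2)·8.864²·sin(360°/8) = 222.22 mm²); Subtracting the remaining from the first: starting from the r=4.5 sphere (13.37 mm²), the r=10.5 sphere at (1.5, 14) misses the remaining region (no effect); the 15×7.5 cube at (6, 10.5) misses the remaining region (no effect); the r=9 sphere at (4, 11) misses the remaining region (no effect) — area = 13.37 mm². So its area = 13.37 mm². Layer 24 is larger (43.34 vs 13.37 mm²).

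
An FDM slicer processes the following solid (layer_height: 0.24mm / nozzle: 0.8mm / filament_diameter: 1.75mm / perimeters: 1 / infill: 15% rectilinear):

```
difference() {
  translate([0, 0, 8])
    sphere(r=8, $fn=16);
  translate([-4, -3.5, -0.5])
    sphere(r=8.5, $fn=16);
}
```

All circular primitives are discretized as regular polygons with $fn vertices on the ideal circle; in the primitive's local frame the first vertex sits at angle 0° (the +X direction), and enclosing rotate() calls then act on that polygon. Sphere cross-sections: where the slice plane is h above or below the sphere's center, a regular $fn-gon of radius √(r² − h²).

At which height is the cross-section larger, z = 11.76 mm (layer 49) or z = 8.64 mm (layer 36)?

layer 36 (z = 8.64 mm)

Layer 49 (z = 11.76): the sphere: section is a regular 16-gon, circumradius = √(r²−h²) = √(8²−3.76²) = 7.061 (area = (16/2)·7.061²·sin(360°/16) = 152.65 mm²); the sphere at (-4, -3.5) does not reach this height (|z−center|=12.260 > r=8.5); Subtracting the remaining from the first: none of the subtracted shapes is present at this height, so the r=8 sphere is unchanged — area = 152.65 mm². So its area = 152.65 mm². Layer 36 (z = 8.64): the sphere: section is a regular 16-gon, circumradius = √(r²−h²) = √(8²−0.64²) = 7.974 (area = (16/2)·7.974²·sin(360°/16) = 194.68 mm²); the sphere at (-4, -3.5) is not intersected at this z (|z−center|=9.140 > r=8.5); After the difference (first − rest): none of the subtracted shapes is present at this height, so the r=8 sphere is unchanged — area = 194.68 mm². So its area = 194.68 mm². Layer 36 is larger (194.68 vs 152.65 mm²).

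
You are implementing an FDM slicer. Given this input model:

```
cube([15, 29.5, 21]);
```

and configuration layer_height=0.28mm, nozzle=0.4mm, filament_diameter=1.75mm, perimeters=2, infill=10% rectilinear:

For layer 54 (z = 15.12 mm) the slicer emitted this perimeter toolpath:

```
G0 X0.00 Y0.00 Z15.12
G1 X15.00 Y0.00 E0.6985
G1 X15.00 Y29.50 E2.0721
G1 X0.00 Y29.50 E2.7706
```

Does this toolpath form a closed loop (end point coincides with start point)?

no

Start point (G0): (0.00, 0.00). End point (last G1): the path does not return to the start — open.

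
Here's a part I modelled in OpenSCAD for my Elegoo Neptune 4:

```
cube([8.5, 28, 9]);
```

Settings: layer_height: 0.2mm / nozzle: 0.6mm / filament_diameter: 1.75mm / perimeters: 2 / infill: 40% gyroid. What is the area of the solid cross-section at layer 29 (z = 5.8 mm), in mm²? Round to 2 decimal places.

238.00 mm²

At z = 5.8 mm: the 8.5×28 cube contributes its full rectangle (area 238.00 mm²). Overall, the cross-section is a single solid region. Net area = 238.00 mm².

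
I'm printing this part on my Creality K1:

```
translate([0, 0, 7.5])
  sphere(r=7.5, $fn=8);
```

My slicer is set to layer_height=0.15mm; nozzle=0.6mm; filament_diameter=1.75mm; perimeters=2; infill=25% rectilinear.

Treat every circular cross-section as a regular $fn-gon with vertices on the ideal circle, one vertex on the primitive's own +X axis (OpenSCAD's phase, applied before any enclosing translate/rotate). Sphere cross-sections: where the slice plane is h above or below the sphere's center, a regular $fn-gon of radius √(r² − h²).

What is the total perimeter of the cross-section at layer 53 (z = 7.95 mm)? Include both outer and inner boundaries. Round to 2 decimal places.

At z = 7.95 mm: the r=7.5 sphere slices to a regular 8-gon of circumradius 7.486 (√(r²−h²) with h=0.45 from center) (perimeter = 2·8·7.486·sin(180°/8) = 45.84 mm). Overall, the cross-section is a single solid region. Total boundary length (outer) = 45.84 mm.

45.84 mm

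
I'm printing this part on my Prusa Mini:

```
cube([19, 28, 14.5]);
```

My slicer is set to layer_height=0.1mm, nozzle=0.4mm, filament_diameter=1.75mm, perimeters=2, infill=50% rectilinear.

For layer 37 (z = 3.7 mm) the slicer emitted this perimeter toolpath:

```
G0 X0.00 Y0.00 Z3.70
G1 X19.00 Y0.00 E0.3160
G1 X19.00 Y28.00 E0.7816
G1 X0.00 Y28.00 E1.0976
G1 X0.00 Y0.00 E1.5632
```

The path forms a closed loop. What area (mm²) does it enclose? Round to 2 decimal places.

Apply the shoelace formula to the sequence of (X, Y) vertices; enclosed area = 532.00 mm².

532.00 mm²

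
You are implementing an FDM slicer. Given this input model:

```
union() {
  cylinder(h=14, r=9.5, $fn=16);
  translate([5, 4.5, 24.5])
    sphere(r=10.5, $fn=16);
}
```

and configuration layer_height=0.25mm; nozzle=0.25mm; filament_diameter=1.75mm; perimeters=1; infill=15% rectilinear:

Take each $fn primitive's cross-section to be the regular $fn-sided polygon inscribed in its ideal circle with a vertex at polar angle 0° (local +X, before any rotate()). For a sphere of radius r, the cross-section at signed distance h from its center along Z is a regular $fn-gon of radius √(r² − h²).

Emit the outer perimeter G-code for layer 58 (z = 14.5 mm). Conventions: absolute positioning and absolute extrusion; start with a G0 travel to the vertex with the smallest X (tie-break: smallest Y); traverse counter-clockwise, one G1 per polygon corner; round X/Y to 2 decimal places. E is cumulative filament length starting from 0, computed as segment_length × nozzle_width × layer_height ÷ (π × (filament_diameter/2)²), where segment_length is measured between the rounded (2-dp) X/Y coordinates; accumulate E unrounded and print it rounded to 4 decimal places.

At z = 14.5 mm: the cylinder does not reach this height (z outside [0, 14]); the sphere at (5, 4.5): section is a regular 16-gon, circumradius = √(r²−h²) = √(10.5²−10²) = 3.202; Combining (union): only the r=10.5 sphere at (5, 4.5) is present, so the union is just that shape — 1 connected region. The outline is a single polygon with 16 vertices. Extrusion per mm of travel: 0.25 × 0.25 / (π × 0.875²) = 0.025984. Accumulating E over each segment gives final E = 0.5194.

G0 X1.80 Y4.50 Z14.50
G1 X2.04 Y3.27 E0.0326
G1 X2.74 Y2.24 E0.0649
G1 X3.77 Y1.54 E0.0973
G1 X5.00 Y1.30 E0.1298
G1 X6.23 Y1.54 E0.1624
G1 X7.26 Y2.24 E0.1948
G1 X7.96 Y3.27 E0.2271
G1 X8.20 Y4.50 E0.2597
G1 X7.96 Y5.73 E0.2923
G1 X7.26 Y6.76 E0.3246
G1 X6.23 Y7.46 E0.3570
G1 X5.00 Y7.70 E0.3895
G1 X3.77 Y7.46 E0.4221
G1 X2.74 Y6.76 E0.4545
G1 X2.04 Y5.73 E0.4868
G1 X1.80 Y4.50 E0.5194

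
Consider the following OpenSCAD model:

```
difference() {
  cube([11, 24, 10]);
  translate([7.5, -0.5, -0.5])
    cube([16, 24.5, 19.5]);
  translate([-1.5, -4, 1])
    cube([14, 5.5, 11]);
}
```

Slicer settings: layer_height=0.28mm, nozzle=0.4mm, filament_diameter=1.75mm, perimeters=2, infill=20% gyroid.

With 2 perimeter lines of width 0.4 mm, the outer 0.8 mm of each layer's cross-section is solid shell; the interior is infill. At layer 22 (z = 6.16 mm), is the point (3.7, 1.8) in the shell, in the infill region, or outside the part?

shell

At z = 6.16 mm: the cube (footprint 11×24) is included at this height; the 16×24.5 cube at (7.5, -0.5) contributes its full rectangle; the cube at (-1.5, -4) is present — its section is the full 14×5.5 rectangle; After the difference (first − rest): starting from the 11×24 cube, the 16×24.5 cube at (7.5, -0.5) partially overlaps it — only the 84.00 mm² overlap (of its 392.00 mm²) is removed, clipping the outline; the 14×5.5 cube at (-1.5, -4) partially overlaps it — only the 11.25 mm² overlap (of its 77.00 mm²) is removed, clipping the outline — 1 connected region. Overall, the cross-section is a single solid region. The nearest boundary edge runs (7.50, 1.50)→(0.00, 1.50); distance from the point to it = 0.30 mm. The point is inside the cross-section, 0.30 mm from the nearest boundary — within the 0.8 mm shell band (2 × 0.4).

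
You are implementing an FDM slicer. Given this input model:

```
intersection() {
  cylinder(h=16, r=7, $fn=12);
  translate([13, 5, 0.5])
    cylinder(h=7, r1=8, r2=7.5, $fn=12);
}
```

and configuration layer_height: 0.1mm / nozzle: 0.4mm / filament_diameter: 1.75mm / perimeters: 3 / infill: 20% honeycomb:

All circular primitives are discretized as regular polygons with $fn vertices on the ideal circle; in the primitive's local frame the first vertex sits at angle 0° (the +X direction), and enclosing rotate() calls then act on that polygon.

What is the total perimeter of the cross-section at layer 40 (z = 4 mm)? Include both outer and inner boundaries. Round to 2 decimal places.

At z = 4 mm: the r=7 cylinder gives a regular 12-gon of circumradius 7 (constant along its height) (perimeter = 2·12·7.000·sin(180°/12) = 43.48 mm); the cone at (13, 5) contributes a regular 12-gon of circumradius 7.750 (interpolated between r1=8 and r2=7.5 at t=0.500) (perimeter = 2·12·7.750·sin(180°/12) = 48.14 mm); Keeping only the common overlap: the cone at (13, 5) partially overlaps the r=7 cylinder; clipping to the common part keeps 1.20 mm² — boundary = 7.66 mm. Overall, the cross-section is a single solid region. Total boundary length (outer) = 7.66 mm.

7.66 mm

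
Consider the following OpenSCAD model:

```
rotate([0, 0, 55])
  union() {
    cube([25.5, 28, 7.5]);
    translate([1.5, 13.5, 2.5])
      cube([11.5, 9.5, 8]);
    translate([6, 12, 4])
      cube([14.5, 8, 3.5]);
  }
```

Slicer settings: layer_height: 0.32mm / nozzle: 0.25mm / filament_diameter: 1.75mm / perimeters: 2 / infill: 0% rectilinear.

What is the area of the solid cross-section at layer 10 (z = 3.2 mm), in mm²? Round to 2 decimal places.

714.00 mm²

At z = 3.2 mm: the cube is present — its section is the full 25.5×28 rectangle (area 714.00 mm²); the 11.5×9.5 cube at (1.5, 13.5) contributes its full rectangle (area 109.25 mm²); the cube at (6, 12) is not intersected at this z (z outside [4, 7.5]); Merging all regions: the 11.5×9.5 cube at (1.5, 13.5) lies entirely inside the 25.5×28 cube, so the union is just the 25.5×28 cube — area = 714.00 mm²; (whole slice rotated 55° about Z — lengths, areas and connectivity unchanged). Overall, the cross-section is a single solid region. Net area = 714.00 mm².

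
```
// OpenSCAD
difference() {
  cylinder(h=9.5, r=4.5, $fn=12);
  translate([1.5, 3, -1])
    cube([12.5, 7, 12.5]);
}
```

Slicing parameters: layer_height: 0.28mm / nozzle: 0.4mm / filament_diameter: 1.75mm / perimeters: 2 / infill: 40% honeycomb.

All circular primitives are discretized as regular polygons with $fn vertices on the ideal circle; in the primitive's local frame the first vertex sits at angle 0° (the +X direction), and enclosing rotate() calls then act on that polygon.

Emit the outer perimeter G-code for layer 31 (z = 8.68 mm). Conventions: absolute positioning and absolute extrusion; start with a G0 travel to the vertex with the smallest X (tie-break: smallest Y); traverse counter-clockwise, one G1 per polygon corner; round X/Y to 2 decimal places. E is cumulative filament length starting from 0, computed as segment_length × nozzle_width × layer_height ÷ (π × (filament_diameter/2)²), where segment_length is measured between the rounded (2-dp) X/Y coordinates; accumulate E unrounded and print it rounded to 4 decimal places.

At z = 8.68 mm: the cylinder: section is a regular 12-gon, circumradius r=4.5; the cube at (1.5, 3) is present — its section is the full 12.5×7 rectangle; After the difference (first − rest): starting from the r=4.5 cylinder, the 12.5×7 cube at (1.5, 3) partially overlaps it — only the 1.15 mm² overlap (of its 87.50 mm²) is removed, clipping the outline — 1 connected region. The outline is a single polygon with 14 vertices. Extrusion per mm of travel: 0.4 × 0.28 / (π × 0.875²) = 0.046564. Accumulating E over each segment gives final E = 1.3347.

G0 X-4.50 Y0.00 Z8.68
G1 X-3.90 Y-2.25 E0.1084
G1 X-2.25 Y-3.90 E0.2171
G1 X0.00 Y-4.50 E0.3255
G1 X2.25 Y-3.90 E0.4339
G1 X3.90 Y-2.25 E0.5426
G1 X4.50 Y0.00 E0.6510
G1 X3.90 Y2.25 E0.7595
G1 X3.15 Y3.00 E0.8089
G1 X1.50 Y3.00 E0.8857
G1 X1.50 Y4.10 E0.9369
G1 X0.00 Y4.50 E1.0092
G1 X-2.25 Y3.90 E1.1176
G1 X-3.90 Y2.25 E1.2263
G1 X-4.50 Y0.00 E1.3347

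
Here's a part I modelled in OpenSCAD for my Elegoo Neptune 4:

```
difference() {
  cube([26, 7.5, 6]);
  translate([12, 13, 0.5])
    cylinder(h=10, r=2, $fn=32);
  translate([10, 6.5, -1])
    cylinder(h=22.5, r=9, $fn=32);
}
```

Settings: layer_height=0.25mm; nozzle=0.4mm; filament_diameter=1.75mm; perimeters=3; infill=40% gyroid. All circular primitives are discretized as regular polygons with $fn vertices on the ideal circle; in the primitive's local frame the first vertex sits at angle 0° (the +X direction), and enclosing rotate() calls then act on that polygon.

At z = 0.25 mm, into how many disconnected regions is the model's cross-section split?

At z = 0.25 mm: the cube (footprint 26×7.5) is included at this height; the cylinder at (12, 13) is not intersected at this z (z outside [0.5, 10.5]); the r=9 cylinder at (10, 6.5) gives a regular 32-gon of circumradius 9 (constant along its height); After the difference (first − rest): starting from the 26×7.5 cube, the r=9 cylinder at (10, 6.5) partially overlaps it — only the 123.32 mm² overlap (of its 252.84 mm²) is removed, clipping the outline — 2 connected regions. The result has 2 disconnected regions.

2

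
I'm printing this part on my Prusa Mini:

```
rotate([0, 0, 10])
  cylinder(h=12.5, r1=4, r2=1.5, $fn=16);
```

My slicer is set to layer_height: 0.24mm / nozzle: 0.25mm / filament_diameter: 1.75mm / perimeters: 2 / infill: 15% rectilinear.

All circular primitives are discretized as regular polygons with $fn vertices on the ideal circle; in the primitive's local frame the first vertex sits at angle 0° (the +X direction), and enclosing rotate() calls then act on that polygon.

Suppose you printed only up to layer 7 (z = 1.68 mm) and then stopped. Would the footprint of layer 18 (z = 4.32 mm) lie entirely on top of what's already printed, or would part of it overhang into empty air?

Compare the two slices. At z = 1.68: the cone (r1=4→r2=1.5) has section circumradius 3.664 here — a regular 16-gon (area = (16/2)·3.664²·sin(360°/16) = 41.10 mm²); (rotated 10° about Z; rotation is an isometry so areas/perimeters/island counts are preserved). At z = 4.32: the cone (r1=4→r2=1.5) has section circumradius 3.136 here — a regular 16-gon (area = (16/2)·3.136²·sin(360°/16) = 30.11 mm²); (rotated 10° about Z; rotation is an isometry so areas/perimeters/island counts are preserved). Checking containment: the cross-section at z = 4.32 is a subset of the cross-section at z = 1.68.

entirely on top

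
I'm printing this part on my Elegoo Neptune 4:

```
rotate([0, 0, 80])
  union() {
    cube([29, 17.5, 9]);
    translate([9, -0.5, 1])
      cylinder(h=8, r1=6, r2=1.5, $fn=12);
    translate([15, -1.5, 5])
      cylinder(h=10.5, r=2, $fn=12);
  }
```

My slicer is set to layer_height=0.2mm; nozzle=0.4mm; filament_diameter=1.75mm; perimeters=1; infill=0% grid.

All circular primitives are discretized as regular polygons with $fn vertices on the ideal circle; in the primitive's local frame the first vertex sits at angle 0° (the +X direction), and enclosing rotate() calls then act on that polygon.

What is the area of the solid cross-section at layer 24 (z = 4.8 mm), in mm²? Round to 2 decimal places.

533.67 mm²

At z = 4.8 mm: the cube is present — its section is the full 29×17.5 rectangle (area 507.50 mm²); the cone at (9, -0.5) contributes a regular 12-gon of circumradius 3.863 (interpolated between r1=6 and r2=1.5 at t=0.475) (area = (12/2)·3.863²·sin(360°/12) = 44.76 mm²); the cylinder at (15, -1.5) is absent (z outside [5, 15.5]); Combining (union): the regions partially overlap — summed areas 552.26 mm² minus the doubly-counted overlap 18.58 mm² gives 533.67 mm² — area = 533.67 mm²; (whole slice rotated 80° about Z — lengths, areas and connectivity unchanged). Overall, the cross-section is a single solid region. Net area = 533.67 mm².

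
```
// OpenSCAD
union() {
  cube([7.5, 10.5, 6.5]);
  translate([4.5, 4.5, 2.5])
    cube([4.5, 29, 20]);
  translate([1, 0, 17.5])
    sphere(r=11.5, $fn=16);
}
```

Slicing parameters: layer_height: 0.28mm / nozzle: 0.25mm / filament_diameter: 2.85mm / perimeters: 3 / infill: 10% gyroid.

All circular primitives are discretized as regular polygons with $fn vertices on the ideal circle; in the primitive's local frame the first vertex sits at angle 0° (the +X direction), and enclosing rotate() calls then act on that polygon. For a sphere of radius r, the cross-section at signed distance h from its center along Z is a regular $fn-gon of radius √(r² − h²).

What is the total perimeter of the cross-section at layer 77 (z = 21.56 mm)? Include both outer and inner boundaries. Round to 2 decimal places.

116.05 mm

At z = 21.56 mm: the cube is not intersected at this z (z outside [0, 6.5]); the cube at (4.5, 4.5) (footprint 4.5×29) is included at this height (perimeter 67.00 mm); the sphere at (1, 0): section is a regular 16-gon, circumradius = √(r²−h²) = √(11.5²−4.06²) = 10.759 (perimeter = 2·16·10.759·sin(180°/16) = 67.17 mm); Taking the union: the regions partially overlap (shared area 19.42 mm²), so the edge portions inside another operand are dropped and the merged outline is re-measured after clipping — boundary = 116.05 mm. Overall, the cross-section is a single solid region. Total boundary length (outer) = 116.05 mm.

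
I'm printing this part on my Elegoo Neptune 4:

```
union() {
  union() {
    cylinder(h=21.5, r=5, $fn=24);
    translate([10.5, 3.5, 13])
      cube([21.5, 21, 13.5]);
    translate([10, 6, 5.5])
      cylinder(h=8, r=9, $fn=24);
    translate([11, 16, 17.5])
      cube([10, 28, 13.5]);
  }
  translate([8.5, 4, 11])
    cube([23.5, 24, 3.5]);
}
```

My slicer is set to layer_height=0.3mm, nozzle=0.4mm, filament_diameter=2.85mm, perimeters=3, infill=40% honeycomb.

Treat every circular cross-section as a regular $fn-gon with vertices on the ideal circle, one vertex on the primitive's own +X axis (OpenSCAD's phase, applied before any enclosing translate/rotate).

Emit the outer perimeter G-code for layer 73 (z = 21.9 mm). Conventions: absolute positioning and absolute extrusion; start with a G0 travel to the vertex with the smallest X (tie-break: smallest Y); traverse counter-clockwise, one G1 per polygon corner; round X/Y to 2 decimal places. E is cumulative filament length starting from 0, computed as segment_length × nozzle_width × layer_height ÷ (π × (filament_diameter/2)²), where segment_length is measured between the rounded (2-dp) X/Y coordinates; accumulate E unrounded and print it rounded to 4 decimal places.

At z = 21.9 mm: the cylinder is not intersected at this z (z outside [0, 21.5]); the 21.5×21 cube at (10.5, 3.5) contributes its full rectangle; the cylinder at (10, 6) is absent (z outside [5.5, 13.5]); the cube at (11, 16) is present — its section is the full 10×28 rectangle; Taking the union: the regions partially overlap (shared area 85.00 mm²), so overlapping operands fuse into one piece — 1 connected region; the cube at (8.5, 4) is not intersected at this z (z outside [11, 14.5]); Merging all regions: only that combined region is present, so the union is just that shape — 1 connected region. The outline is a single polygon with 8 vertices. Extrusion per mm of travel: 0.4 × 0.3 / (π × 1.425²) = 0.018811. Accumulating E over each segment gives final E = 2.3325.

G0 X10.50 Y3.50 Z21.90
G1 X32.00 Y3.50 E0.4044
G1 X32.00 Y24.50 E0.7994
G1 X21.00 Y24.50 E1.0064
G1 X21.00 Y44.00 E1.3732
G1 X11.00 Y44.00 E1.5613
G1 X11.00 Y24.50 E1.9281
G1 X10.50 Y24.50 E1.9375
G1 X10.50 Y3.50 E2.3325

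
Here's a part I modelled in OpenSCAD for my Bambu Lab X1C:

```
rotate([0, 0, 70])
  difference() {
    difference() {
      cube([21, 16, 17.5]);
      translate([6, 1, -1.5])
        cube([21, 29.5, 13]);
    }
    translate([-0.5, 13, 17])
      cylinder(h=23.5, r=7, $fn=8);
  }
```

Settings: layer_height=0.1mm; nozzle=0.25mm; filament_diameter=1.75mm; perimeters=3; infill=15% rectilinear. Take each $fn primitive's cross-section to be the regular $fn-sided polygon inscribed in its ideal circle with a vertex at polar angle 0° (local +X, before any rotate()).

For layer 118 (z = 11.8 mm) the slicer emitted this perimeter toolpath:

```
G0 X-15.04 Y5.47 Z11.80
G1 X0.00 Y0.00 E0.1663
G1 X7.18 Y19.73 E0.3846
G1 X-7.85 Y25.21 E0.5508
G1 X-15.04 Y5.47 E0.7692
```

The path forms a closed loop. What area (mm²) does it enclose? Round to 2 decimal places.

Apply the shoelace formula to the sequence of (X, Y) vertices; enclosed area = 336.05 mm².

336.05 mm²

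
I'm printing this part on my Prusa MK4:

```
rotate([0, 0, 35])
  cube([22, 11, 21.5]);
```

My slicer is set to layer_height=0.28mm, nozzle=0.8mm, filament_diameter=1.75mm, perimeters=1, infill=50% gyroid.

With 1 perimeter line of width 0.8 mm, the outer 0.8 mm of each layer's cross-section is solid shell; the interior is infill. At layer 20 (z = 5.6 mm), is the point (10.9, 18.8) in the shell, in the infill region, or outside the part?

At z = 5.6 mm: the cube (footprint 22×11) is included at this height; (whole slice rotated 35° about Z — lengths, areas and connectivity unchanged). Overall, the cross-section is a single solid region. Undo the 35° rotation: the query point maps to (19.712, 9.148) in the un-rotated model frame. The nearest boundary edge runs (22.00, 11.00)→(0.00, 11.00); distance from the point to it = 1.85 mm. The point is inside the cross-section and 1.85 mm from the nearest boundary — more than the 0.8 mm shell width (1 × 0.8), so it's in the infill interior.

infill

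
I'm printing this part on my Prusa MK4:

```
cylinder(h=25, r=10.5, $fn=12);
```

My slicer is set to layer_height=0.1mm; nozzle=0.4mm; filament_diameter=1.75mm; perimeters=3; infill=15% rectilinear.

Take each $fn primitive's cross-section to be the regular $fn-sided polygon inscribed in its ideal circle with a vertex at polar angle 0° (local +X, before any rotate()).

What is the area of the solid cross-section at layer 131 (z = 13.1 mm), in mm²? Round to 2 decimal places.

330.75 mm²

At z = 13.1 mm: the r=10.5 cylinder contributes a regular 12-gon of circumradius 10.5 (area = (12/2)·10.500²·sin(360°/12) = 330.75 mm²). Overall, the cross-section is a single solid region. Net area = 330.75 mm².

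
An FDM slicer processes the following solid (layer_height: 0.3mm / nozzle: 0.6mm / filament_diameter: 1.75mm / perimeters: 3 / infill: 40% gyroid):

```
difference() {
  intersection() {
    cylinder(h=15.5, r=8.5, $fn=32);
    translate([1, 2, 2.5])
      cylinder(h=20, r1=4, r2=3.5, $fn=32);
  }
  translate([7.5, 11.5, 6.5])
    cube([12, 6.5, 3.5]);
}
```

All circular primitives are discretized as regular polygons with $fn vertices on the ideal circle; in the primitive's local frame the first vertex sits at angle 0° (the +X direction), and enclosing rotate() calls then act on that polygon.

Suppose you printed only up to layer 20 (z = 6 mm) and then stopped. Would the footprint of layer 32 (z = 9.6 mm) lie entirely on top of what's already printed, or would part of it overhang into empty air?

entirely on top

Compare the two slices. At z = 6: the r=8.5 cylinder gives a regular 32-gon of circumradius 8.5 (constant along its height) (area = (32/2)·8.500²·sin(360°/32) = 225.52 mm²); the cone at (1, 2): at t=0.175 of its height the radius interpolates to r₁+(r₂−r₁)t = 3.913, giving a regular 32-gon of that circumradius (area = (32/2)·3.913²·sin(360°/32) = 47.78 mm²); Keeping only the common overlap: the cone at (1, 2) lies inside the r=8.5 cylinder, so the common part is the cone at (1, 2) itself — area = 47.78 mm²; the cube at (7.5, 11.5) does not reach this height (z outside [6.5, 10]); Subtracting the remaining from the first: none of the subtracted shapes is present at this height, so that combined region is unchanged — area = 47.78 mm². At z = 9.6: the r=8.5 cylinder gives a regular 32-gon of circumradius 8.5 (constant along its height) (area = (32/2)·8.500²·sin(360°/32) = 225.52 mm²); the cone at (1, 2): at t=0.355 of its height the radius interpolates to r₁+(r₂−r₁)t = 3.822, giving a regular 32-gon of that circumradius (area = (32/2)·3.822²·sin(360°/32) = 45.61 mm²); After intersecting: the cone at (1, 2) lies inside the r=8.5 cylinder, so the common part is the cone at (1, 2) itself — area = 45.61 mm²; the 12×6.5 cube at (7.5, 11.5) contributes its full rectangle (area 78.00 mm²); Taking the first minus the rest: starting from that combined region (45.61 mm²), the 12×6.5 cube at (7.5, 11.5) misses the remaining region (no effect) — area = 45.61 mm². Checking containment: the cross-section at z = 9.6 is a subset of the cross-section at z = 6.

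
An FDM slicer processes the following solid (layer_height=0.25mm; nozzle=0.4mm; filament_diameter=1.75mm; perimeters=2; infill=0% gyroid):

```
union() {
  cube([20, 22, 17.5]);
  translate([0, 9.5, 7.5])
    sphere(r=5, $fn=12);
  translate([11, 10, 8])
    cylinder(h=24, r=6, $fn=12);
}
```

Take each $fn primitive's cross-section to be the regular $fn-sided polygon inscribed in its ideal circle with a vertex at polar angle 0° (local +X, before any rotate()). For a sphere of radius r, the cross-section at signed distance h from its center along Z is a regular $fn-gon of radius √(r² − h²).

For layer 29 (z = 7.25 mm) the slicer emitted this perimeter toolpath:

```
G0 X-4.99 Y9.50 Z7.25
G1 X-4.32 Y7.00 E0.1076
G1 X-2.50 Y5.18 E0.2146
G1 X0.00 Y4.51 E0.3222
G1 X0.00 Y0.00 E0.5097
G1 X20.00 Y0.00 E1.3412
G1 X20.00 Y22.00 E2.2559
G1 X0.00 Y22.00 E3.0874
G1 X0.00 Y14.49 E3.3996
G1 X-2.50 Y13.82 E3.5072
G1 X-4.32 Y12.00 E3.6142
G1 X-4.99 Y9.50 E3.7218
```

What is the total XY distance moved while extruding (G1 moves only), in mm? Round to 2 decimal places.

Sum the Euclidean lengths of each G1 segment: total = 89.52 mm.

89.52 mm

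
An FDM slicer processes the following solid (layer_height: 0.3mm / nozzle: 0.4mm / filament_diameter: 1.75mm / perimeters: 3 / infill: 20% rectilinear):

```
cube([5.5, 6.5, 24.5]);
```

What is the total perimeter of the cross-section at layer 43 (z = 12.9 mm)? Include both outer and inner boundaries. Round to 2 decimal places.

24.00 mm

At z = 12.9 mm: the cube is present — its section is the full 5.5×6.5 rectangle (perimeter 24.00 mm). Overall, the cross-section is a single solid region. Total boundary length (outer) = 24.00 mm.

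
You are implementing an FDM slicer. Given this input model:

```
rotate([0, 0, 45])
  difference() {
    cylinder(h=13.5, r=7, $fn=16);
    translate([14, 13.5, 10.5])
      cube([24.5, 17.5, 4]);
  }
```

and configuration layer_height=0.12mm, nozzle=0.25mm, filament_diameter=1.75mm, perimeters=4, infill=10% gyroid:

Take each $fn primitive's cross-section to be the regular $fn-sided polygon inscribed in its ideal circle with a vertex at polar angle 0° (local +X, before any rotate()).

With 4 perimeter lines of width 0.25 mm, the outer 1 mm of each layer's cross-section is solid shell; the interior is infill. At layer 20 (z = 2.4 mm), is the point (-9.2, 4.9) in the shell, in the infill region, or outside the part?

At z = 2.4 mm: the cylinder: section is a regular 16-gon, circumradius r=7; the cube at (14, 13.5) is not intersected at this z (z outside [10.5, 14.5]); Taking the first minus the rest: none of the subtracted shapes is present at this height, so the r=7 cylinder is unchanged — 1 connected region; (whole slice rotated 45° about Z — lengths, areas and connectivity unchanged). Overall, the cross-section is a single solid region. Undo the 45° rotation: the query point maps to (-3.041, 9.970) in the un-rotated model frame. The nearest boundary edge runs (0.00, 7.00)→(-2.68, 6.47); distance from the point to it = 3.51 mm. The point is not inside any of the regions above, so it lies outside the cross-section (3.51 mm from the nearest boundary).

outside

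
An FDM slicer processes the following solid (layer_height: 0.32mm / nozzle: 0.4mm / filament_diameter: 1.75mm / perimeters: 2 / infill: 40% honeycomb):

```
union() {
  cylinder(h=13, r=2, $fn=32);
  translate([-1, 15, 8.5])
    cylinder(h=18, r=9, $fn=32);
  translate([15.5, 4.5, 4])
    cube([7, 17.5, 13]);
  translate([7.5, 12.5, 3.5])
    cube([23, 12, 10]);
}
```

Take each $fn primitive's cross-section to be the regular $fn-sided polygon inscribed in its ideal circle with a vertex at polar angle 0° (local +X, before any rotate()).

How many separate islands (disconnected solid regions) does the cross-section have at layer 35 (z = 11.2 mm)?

At z = 11.2 mm: the cylinder: section is a regular 32-gon, circumradius r=2; the r=9 cylinder at (-1, 15) gives a regular 32-gon of circumradius 9 (constant along its height); the cube at (15.5, 4.5) (footprint 7×17.5) is included at this height; the cube at (7.5, 12.5) is present — its section is the full 23×12 rectangle; Taking the union: the regions partially overlap (shared area 68.29 mm²), so overlapping operands fuse into one piece — 2 connected regions. Overall, the cross-section has 2 separate islands. Island count = 2.

2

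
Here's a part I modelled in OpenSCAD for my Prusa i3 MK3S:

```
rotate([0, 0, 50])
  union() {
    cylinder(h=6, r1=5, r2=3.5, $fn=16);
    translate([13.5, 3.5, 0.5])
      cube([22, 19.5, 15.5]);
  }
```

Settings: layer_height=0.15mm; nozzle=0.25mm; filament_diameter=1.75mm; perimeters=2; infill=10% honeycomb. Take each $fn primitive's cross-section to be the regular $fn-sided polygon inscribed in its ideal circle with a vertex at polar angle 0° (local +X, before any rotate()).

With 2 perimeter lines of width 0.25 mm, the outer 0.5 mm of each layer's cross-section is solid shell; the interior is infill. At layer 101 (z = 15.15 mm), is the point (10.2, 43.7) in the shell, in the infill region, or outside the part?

At z = 15.15 mm: the cone is not intersected at this z (z outside [0, 6]); the 22×19.5 cube at (13.5, 3.5) contributes its full rectangle; Merging all regions: only the 22×19.5 cube at (13.5, 3.5) is present, so the union is just that shape — 1 connected region; (rotated 50° about Z; rotation is an isometry so areas/perimeters/island counts are preserved). Overall, the cross-section is a single solid region. Undo the 50° rotation: the query point maps to (40.033, 20.276) in the un-rotated model frame. The nearest boundary edge runs (35.50, 3.50)→(35.50, 23.00); distance from the point to it = 4.53 mm. The point is not inside any of the regions above, so it lies outside the cross-section (4.53 mm from the nearest boundary).

outside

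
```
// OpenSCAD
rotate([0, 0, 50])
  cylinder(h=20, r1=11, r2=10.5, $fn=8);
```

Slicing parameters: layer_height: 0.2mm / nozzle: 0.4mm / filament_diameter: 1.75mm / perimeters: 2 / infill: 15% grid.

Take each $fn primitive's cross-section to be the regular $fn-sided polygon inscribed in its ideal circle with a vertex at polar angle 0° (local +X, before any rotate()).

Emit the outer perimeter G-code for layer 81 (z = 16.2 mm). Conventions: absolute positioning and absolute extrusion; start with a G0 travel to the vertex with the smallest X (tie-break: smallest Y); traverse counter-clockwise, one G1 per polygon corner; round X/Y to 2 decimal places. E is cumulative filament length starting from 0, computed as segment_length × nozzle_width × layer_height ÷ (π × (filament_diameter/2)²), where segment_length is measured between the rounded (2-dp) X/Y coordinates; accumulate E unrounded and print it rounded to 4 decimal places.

At z = 16.2 mm: the cone contributes a regular 8-gon of circumradius 10.595 (interpolated between r1=11 and r2=10.5 at t=0.810); (whole slice rotated 50° about Z — lengths, areas and connectivity unchanged). The outline is a single polygon with 8 vertices. Extrusion per mm of travel: 0.4 × 0.2 / (π × 0.875²) = 0.033260. Accumulating E over each segment gives final E = 2.1574.

G0 X-10.55 Y-0.92 Z16.20
G1 X-6.81 Y-8.12 E0.2699
G1 X0.92 Y-10.55 E0.5394
G1 X8.12 Y-6.81 E0.8092
G1 X10.55 Y0.92 E1.0787
G1 X6.81 Y8.12 E1.3486
G1 X-0.92 Y10.55 E1.6181
G1 X-8.12 Y6.81 E1.8879
G1 X-10.55 Y-0.92 E2.1574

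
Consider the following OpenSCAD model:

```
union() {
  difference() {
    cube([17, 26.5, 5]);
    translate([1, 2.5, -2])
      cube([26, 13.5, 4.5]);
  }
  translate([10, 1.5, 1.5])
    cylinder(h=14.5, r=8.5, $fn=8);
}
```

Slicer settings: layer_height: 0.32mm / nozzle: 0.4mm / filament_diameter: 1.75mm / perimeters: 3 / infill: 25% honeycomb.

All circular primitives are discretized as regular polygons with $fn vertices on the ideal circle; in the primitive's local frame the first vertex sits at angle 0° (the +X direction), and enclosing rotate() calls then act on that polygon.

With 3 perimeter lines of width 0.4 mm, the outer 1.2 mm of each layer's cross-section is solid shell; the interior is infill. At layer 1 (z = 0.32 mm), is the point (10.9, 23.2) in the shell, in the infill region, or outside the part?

infill

At z = 0.32 mm: the cube (footprint 17×26.5) is included at this height; the cube at (1, 2.5) (footprint 26×13.5) is included at this height; After the difference (first − rest): starting from the 17×26.5 cube, the 26×13.5 cube at (1, 2.5) partially overlaps it — only the 216.00 mm² overlap (of its 351.00 mm²) is removed, clipping the outline — 1 connected region; the cylinder at (10, 1.5) is absent (z outside [1.5, 16]); Merging all regions: only that combined region is present, so the union is just that shape — 1 connected region. Overall, the cross-section is a single solid region. The nearest boundary edge runs (0.00, 26.50)→(17.00, 26.50); distance from the point to it = 3.30 mm. The point is inside the cross-section and 3.30 mm from the nearest boundary — more than the 1.2 mm shell width (3 × 0.4), so it's in the infill interior.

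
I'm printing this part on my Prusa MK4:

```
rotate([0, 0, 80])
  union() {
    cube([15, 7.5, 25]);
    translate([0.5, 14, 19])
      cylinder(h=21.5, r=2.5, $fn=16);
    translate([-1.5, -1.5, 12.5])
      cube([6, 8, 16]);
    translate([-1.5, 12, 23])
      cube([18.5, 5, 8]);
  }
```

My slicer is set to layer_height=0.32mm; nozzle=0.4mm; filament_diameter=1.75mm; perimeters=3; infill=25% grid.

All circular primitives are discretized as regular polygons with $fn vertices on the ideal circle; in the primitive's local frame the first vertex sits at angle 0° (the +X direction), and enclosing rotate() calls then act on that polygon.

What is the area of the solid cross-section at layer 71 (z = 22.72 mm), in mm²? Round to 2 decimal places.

150.38 mm²

At z = 22.72 mm: the cube (footprint 15×7.5) is included at this height (area 112.50 mm²); the cylinder at (0.5, 14): section is a regular 16-gon, circumradius r=2.5 (area = (16/2)·2.500²·sin(360°/16) = 19.13 mm²); the cube at (-1.5, -1.5) is present — its section is the full 6×8 rectangle (area 48.00 mm²); the cube at (-1.5, 12) is absent (z outside [23, 31]); Taking the union: the regions partially overlap — summed areas 179.63 mm² minus the doubly-counted overlap 29.25 mm² gives 150.38 mm² — area = 150.38 mm²; (rotated 80° about Z; rotation is an isometry so areas/perimeters/island counts are preserved). Overall, the cross-section has 2 separate islands. Net area = 150.38 mm².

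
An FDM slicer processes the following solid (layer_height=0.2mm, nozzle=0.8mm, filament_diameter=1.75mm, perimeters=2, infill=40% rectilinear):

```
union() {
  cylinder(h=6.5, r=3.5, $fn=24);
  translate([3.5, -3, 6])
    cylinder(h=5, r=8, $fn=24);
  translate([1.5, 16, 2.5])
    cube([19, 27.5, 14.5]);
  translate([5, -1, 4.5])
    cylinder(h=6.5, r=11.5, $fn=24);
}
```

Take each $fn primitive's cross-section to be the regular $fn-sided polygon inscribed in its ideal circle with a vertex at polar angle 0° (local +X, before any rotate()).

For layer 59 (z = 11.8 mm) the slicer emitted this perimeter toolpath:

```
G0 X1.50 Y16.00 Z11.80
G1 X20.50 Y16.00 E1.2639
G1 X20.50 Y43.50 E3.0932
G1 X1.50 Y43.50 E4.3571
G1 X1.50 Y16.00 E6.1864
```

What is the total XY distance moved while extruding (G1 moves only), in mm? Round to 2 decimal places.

Sum the Euclidean lengths of each G1 segment: total = 93.00 mm.

93.00 mm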